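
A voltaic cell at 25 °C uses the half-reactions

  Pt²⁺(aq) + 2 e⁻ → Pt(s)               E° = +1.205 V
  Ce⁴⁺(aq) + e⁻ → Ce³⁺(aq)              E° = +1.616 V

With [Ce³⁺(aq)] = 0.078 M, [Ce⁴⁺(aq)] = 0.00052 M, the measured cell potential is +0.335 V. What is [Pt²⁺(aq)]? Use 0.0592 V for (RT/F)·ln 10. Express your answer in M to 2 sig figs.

0.016 M

The Ce⁴⁺/Ce³⁺ couple has the larger reduction potential, so it is the cathode: E°cell = +1.616 − (+1.205) = +0.411 V and n = 2.
Since E = E° − (0.0592/n)·log Q, log Q = n(E° − E)/0.0592 = 2.568.
For 2 Ce⁴⁺(aq) + Pt(s) → 2 Ce³⁺(aq) + Pt²⁺(aq), the reaction quotient is Q = ([Ce³⁺(aq)]^2·[Pt²⁺(aq)]) / [Ce⁴⁺(aq)]^2.
Solving for the unknown gives log [Pt²⁺(aq)] = −1.784, so [Pt²⁺(aq)] ≈ 0.016 M.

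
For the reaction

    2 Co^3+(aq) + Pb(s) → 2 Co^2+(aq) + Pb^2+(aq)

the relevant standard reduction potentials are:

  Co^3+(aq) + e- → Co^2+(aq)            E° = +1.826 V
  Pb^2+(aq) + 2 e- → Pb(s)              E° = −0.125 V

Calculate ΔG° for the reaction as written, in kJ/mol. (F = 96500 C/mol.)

In the reaction as written Co^3+(aq) is reduced, so the Co³⁺/Co²⁺ couple is the cathode and Pb²⁺/Pb is the anode.
E°cell = +1.826 − (−0.125) = +1.951 V; balancing electrons gives n = 2.
ΔG° = −nFE°cell = −(2)(96500)(+1.951) J/mol = −377 kJ/mol.

−377 kJ/mol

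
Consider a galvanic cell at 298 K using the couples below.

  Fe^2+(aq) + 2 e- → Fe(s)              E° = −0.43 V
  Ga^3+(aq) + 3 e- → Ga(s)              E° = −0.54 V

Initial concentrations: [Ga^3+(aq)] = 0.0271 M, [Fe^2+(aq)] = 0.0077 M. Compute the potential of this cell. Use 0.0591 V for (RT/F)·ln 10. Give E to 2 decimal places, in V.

The Fe²⁺/Fe couple has the more positive E°, so it is the cathode; Ga³⁺/Ga is the anode.
The standard potential is −0.43 − (−0.54) = +0.11 V and the balanced reaction transfers n = 6 electrons.
For the overall reaction 3 Fe^2+(aq) + 2 Ga(s) → 3 Fe(s) + 2 Ga^3+(aq), Q = [Ga^3+(aq)]^2 / [Fe^2+(aq)]^3 = 1.61×10^3, giving log Q = 3.206.
By the Nernst equation, E = +0.11 − (0.0591/6)·(3.206) = +0.08 V.

+0.08 V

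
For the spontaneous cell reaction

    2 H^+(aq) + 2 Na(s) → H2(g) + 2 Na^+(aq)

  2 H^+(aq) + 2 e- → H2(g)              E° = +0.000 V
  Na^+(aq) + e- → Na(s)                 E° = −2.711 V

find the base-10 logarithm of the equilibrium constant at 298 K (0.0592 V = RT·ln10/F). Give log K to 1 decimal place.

log K = 91.6

The 2H⁺/H₂ couple is reduced (cathode); E°cell = +0.000 − (−2.711) = +2.711 V with n = 2.
At equilibrium E = 0, so log K = nE°cell / 0.0592 = (2)(+2.711) / 0.0592 = 91.6.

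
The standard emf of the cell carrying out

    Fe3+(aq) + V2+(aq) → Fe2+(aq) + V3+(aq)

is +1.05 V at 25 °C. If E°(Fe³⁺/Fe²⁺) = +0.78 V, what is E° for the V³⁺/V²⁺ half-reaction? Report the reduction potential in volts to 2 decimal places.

In the reaction as written the Fe³⁺/Fe²⁺ couple is reduced (cathode) and V³⁺/V²⁺ is oxidized (anode), so E°cell = E°(Fe³⁺/Fe²⁺) − E°(V³⁺/V²⁺).
E°(V³⁺/V²⁺) = E°(cathode) − E°cell = +0.78 − (+1.05) = −0.27 V.

−0.27 V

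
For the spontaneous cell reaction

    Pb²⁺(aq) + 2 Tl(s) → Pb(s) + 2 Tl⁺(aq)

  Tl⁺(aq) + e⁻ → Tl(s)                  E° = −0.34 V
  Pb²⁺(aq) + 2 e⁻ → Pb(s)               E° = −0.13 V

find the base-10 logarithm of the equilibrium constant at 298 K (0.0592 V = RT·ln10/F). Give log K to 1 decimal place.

The Pb²⁺/Pb couple is reduced (cathode); E°cell = −0.13 − (−0.34) = +0.21 V with n = 2.
At equilibrium E = 0, so log K = nE°cell / 0.0592 = (2)(+0.21) / 0.0592 = 7.1.

log K = 7.1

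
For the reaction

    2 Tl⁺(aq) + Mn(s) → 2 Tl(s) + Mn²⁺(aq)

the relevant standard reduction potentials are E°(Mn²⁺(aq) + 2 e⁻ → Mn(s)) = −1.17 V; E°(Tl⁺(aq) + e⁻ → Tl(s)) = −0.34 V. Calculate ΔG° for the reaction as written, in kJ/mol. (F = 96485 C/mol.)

−160 kJ/mol

In the reaction as written Tl⁺(aq) is reduced, so the Tl⁺/Tl couple is the cathode and Mn²⁺/Mn is the anode.
E°cell = −0.34 − (−1.17) = +0.83 V; balancing electrons gives n = 2.
ΔG° = −nFE°cell = −(2)(96485)(+0.83) J/mol = −160 kJ/mol.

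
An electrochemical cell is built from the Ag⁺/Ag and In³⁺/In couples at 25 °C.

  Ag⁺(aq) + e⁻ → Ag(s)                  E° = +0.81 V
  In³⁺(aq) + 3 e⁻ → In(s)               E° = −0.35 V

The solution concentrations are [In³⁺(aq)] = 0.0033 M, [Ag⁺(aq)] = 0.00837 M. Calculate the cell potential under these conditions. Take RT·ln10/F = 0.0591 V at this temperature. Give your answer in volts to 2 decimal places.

+1.09 V

Since E°(Ag⁺/Ag) > E°(In³⁺/In), Ag⁺/Ag serves as the cathode.
E°cell = E°cat − E°an = +0.81 − (−0.35) = +1.16 V; n = 3.
Balancing gives 3 Ag⁺(aq) + In(s) → 3 Ag(s) + In³⁺(aq); hence Q = [In³⁺(aq)] / [Ag⁺(aq)]^3 = 5.63×10^3 (log Q = 3.750).
E = E° − (0.0591/n)·log Q = +1.16 − (0.0591/3)(3.750) = +1.09 V.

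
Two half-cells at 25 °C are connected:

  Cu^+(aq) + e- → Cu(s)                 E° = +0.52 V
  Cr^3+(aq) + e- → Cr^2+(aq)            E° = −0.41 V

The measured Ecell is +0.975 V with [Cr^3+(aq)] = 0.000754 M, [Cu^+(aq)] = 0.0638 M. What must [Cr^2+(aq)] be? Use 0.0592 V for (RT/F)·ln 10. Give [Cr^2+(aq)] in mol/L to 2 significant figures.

With Cu⁺/Cu at the cathode and Cr³⁺/Cr²⁺ at the anode, E°cell = +0.52 − (−0.41) = +0.93 V (n = 1).
Rearranging E = E° − (0.0592/n)·log Q gives log Q = 1(+0.93 − (+0.975))/0.0592 = −0.760.
Balancing electrons gives Cu^+(aq) + Cr^2+(aq) → Cu(s) + Cr^3+(aq); thus Q = [Cr^3+(aq)] / ([Cu^+(aq)]·[Cr^2+(aq)]).
Isolating [Cr^2+(aq)] in Q = 10^{−0.760} yields log [Cr^2+(aq)] = −1.167, i.e. 0.068 M.

0.068 M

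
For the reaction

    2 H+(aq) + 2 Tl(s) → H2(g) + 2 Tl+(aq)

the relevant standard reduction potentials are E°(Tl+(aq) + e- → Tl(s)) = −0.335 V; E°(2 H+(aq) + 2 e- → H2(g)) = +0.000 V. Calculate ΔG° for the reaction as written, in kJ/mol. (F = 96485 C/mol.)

In the reaction as written H+(aq) is reduced, so the 2H⁺/H₂ couple is the cathode and Tl⁺/Tl is the anode.
E°cell = +0.000 − (−0.335) = +0.335 V; balancing electrons gives n = 2.
ΔG° = −nFE°cell = −(2)(96485)(+0.335) J/mol = −64.6 kJ/mol.

−64.6 kJ/mol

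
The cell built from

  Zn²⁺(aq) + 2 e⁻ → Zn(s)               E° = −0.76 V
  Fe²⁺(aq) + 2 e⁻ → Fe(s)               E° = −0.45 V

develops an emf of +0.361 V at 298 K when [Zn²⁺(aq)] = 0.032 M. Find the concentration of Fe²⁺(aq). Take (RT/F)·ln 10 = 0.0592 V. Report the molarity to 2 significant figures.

The Fe²⁺/Fe couple has the larger reduction potential, so it is the cathode: E°cell = −0.45 − (−0.76) = +0.31 V and n = 2.
Rearranging E = E° − (0.0592/n)·log Q gives log Q = 2(+0.31 − (+0.361))/0.0592 = −1.723.
Balancing electrons gives Fe²⁺(aq) + Zn(s) → Fe(s) + Zn²⁺(aq); thus Q = [Zn²⁺(aq)] / [Fe²⁺(aq)].
Isolating [Fe²⁺(aq)] in Q = 10^{−1.723} yields log [Fe²⁺(aq)] = 0.228, i.e. 1.7 M.

1.7 M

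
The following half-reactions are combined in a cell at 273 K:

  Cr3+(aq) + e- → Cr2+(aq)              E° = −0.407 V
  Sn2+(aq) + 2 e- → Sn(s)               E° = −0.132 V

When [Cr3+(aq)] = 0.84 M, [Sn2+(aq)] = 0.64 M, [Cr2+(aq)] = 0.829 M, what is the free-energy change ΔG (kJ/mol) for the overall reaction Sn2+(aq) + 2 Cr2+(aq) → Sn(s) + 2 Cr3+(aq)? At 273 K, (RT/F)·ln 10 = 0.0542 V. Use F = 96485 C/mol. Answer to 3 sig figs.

E°cell = −0.132 − (−0.407) = +0.275 V; the balanced reaction transfers n = 2 electrons.
Here Q = [Cr3+(aq)]^2 / ([Sn2+(aq)]·[Cr2+(aq)]^2) = 1.6 (log Q = 0.205), giving E = +0.275 − (0.0542/2)·(0.205) = +0.2694 V.
Finally ΔG = −nFE = −(2)(96485 C/mol)(+0.2694 V) = −52.0 kJ/mol.

−52.0 kJ/mol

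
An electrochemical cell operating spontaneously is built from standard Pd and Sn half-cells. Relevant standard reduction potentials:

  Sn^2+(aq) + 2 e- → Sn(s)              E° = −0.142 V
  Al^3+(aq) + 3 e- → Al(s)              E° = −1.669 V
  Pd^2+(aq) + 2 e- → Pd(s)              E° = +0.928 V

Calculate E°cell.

+1.070 V

The Pd²⁺/Pd couple has the higher E°, so Pd ion is reduced (cathode) and Sn is oxidized (anode).
E°cell = E°(cathode) − E°(anode) = +0.928 − (−0.142) = +1.070 V.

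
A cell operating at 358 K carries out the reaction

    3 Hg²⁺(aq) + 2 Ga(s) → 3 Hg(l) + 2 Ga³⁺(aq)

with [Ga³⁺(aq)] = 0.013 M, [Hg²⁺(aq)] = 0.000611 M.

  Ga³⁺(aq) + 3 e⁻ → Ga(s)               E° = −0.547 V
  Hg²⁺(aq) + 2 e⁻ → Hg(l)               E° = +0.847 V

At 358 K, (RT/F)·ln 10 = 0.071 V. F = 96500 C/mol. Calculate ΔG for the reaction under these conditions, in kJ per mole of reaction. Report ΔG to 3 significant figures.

With Hg²⁺/Hg reduced at the cathode, E°cell = +0.847 − (−0.547) = +1.394 V and n = 6.
The reaction quotient is [Ga³⁺(aq)]^2 / [Hg²⁺(aq)]^3 = 7.41×10^5; by Nernst, E = +1.394 − (0.071/6)(5.870) = +1.3245 V.
Then ΔG = −nFE = −6 × 96500 × +1.3245 J/mol = −767 kJ/mol.

−767 kJ/mol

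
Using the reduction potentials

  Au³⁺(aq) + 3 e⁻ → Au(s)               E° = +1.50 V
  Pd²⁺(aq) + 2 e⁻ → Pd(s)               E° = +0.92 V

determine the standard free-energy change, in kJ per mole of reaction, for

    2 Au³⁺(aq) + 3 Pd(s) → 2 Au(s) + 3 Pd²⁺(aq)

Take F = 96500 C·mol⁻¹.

−336 kJ/mol

In the reaction as written Au³⁺(aq) is reduced, so the Au³⁺/Au couple is the cathode and Pd²⁺/Pd is the anode.
E°cell = +1.50 − (+0.92) = +0.58 V; balancing electrons gives n = 6.
ΔG° = −nFE°cell = −(6)(96500)(+0.58) J/mol = −336 kJ/mol.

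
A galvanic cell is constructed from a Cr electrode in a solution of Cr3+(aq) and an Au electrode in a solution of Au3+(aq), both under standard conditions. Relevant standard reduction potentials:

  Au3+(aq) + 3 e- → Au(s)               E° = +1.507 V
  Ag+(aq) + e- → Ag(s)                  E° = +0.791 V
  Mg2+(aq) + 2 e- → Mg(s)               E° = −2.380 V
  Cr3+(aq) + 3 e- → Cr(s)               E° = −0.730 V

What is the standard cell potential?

+2.237 V

Of the two couples in this cell, the one with the more positive reduction potential is reduced at the cathode: here that is Au³⁺/Au (+1.507 V); Cr³⁺/Cr (−0.730 V) is the anode.
E°cell = E°(cathode) − E°(anode) = +1.507 − (−0.730) = +2.237 V.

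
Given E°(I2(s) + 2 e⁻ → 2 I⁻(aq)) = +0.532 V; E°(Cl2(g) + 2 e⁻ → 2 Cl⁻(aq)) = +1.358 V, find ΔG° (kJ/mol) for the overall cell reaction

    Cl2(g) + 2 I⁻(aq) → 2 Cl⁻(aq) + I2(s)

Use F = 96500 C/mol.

−159 kJ/mol

In the reaction as written Cl2(g) is reduced, so the Cl₂/Cl⁻ couple is the cathode and I₂/I⁻ is the anode.
E°cell = +1.358 − (+0.532) = +0.826 V; balancing electrons gives n = 2.
ΔG° = −nFE°cell = −(2)(96500)(+0.826) J/mol = −159 kJ/mol.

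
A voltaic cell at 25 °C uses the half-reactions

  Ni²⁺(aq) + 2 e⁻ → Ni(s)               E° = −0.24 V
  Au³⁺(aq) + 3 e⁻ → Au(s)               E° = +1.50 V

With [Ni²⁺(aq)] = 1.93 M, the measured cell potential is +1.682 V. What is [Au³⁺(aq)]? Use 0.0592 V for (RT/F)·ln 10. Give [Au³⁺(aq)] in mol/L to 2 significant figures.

0.0031 M

With Au³⁺/Au at the cathode and Ni²⁺/Ni at the anode, E°cell = +1.50 − (−0.24) = +1.74 V (n = 6).
From the Nernst equation, log Q = n(E° − E)/0.0592 = 6·(+1.74 − (+1.682))/0.0592 = 5.878.
The balanced reaction is 2 Au³⁺(aq) + 3 Ni(s) → 2 Au(s) + 3 Ni²⁺(aq), so Q = [Ni²⁺(aq)]^3 / [Au³⁺(aq)]^2.
Isolating [Au³⁺(aq)] in Q = 10^{5.878} yields log [Au³⁺(aq)] = −2.511, i.e. 0.0031 M.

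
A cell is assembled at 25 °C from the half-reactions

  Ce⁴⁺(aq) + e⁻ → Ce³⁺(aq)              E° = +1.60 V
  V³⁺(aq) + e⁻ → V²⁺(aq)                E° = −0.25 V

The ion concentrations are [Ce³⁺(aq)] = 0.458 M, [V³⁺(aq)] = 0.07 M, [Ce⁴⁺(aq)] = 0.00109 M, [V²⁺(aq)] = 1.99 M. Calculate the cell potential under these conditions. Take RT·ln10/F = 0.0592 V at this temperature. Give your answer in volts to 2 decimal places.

+1.78 V

Since E°(Ce⁴⁺/Ce³⁺) > E°(V³⁺/V²⁺), Ce⁴⁺/Ce³⁺ serves as the cathode.
E°cell = +1.60 − (−0.25) = +1.85 V, with n = 1 electron transferred.
Balancing gives Ce⁴⁺(aq) + V²⁺(aq) → Ce³⁺(aq) + V³⁺(aq); hence Q = ([Ce³⁺(aq)]·[V³⁺(aq)]) / ([Ce⁴⁺(aq)]·[V²⁺(aq)]) = 14.8 (log Q = 1.170).
Applying E = E° − (RT ln10/nF)·log Q gives +1.85 − (0.0592/1)(1.170) = +1.78 V.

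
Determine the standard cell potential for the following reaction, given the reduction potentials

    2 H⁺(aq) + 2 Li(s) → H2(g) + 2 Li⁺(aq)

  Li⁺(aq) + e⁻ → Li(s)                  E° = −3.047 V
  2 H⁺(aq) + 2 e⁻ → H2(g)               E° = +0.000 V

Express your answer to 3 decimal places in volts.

+3.047 V

In the reaction as written, H⁺(aq) is reduced (cathode) and Li⁺(aq) is produced by oxidation at the anode.
E°cell = E°(cathode) − E°(anode) = +0.000 − (−3.047) = +3.047 V.
The positive value indicates the reaction is spontaneous as written.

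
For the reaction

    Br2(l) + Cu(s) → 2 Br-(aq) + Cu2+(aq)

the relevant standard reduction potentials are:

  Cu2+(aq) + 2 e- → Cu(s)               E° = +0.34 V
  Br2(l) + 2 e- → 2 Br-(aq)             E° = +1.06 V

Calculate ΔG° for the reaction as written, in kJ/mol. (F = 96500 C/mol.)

In the reaction as written Br2(l) is reduced, so the Br₂/Br⁻ couple is the cathode and Cu²⁺/Cu is the anode.
E°cell = +1.06 − (+0.34) = +0.72 V; balancing electrons gives n = 2.
ΔG° = −nFE°cell = −(2)(96500)(+0.72) J/mol = −139 kJ/mol.

−139 kJ/mol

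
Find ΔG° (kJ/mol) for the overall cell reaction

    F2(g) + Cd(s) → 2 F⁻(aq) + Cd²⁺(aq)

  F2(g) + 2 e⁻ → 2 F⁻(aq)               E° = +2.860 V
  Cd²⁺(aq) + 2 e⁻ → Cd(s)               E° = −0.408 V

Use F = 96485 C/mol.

−631 kJ/mol

In the reaction as written F2(g) is reduced, so the F₂/F⁻ couple is the cathode and Cd²⁺/Cd is the anode.
E°cell = +2.860 − (−0.408) = +3.268 V; balancing electrons gives n = 2.
ΔG° = −nFE°cell = −(2)(96485)(+3.268) J/mol = −631 kJ/mol.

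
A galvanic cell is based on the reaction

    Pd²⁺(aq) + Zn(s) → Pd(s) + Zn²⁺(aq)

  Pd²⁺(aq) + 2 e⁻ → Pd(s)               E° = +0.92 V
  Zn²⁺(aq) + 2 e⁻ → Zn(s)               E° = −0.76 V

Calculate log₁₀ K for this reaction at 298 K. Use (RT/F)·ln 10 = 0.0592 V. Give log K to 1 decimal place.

log K = 56.8

The Pd²⁺/Pd couple is reduced (cathode); E°cell = +0.92 − (−0.76) = +1.68 V with n = 2.
At equilibrium E = 0, so log K = nE°cell / 0.0592 = (2)(+1.68) / 0.0592 = 56.8.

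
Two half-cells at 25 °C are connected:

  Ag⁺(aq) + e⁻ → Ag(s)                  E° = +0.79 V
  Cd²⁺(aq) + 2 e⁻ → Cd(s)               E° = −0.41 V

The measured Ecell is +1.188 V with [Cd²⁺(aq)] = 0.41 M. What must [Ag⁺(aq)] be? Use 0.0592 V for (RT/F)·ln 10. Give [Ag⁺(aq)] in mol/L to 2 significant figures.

The Ag⁺/Ag couple has the larger reduction potential, so it is the cathode: E°cell = +0.79 − (−0.41) = +1.20 V and n = 2.
Rearranging E = E° − (0.0592/n)·log Q gives log Q = 2(+1.20 − (+1.188))/0.0592 = 0.405.
Balancing electrons gives 2 Ag⁺(aq) + Cd(s) → 2 Ag(s) + Cd²⁺(aq); thus Q = [Cd²⁺(aq)] / [Ag⁺(aq)]^2.
Substituting the known concentrations and solving, log [Ag⁺(aq)] = −0.396 and [Ag⁺(aq)] = 0.40 M.

0.40 M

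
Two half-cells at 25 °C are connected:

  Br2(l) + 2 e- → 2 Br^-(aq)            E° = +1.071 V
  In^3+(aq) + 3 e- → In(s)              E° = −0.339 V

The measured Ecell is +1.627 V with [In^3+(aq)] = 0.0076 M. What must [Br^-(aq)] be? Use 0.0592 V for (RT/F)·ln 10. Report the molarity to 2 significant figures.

The Br₂/Br⁻ couple has the larger reduction potential, so it is the cathode: E°cell = +1.071 − (−0.339) = +1.410 V and n = 6.
From the Nernst equation, log Q = n(E° − E)/0.0592 = 6·(+1.410 − (+1.627))/0.0592 = −21.993.
Balancing electrons gives 3 Br2(l) + 2 In(s) → 6 Br^-(aq) + 2 In^3+(aq); thus Q = [Br^-(aq)]^6·[In^3+(aq)]^2.
Solving for the unknown gives log [Br^-(aq)] = −2.959, so [Br^-(aq)] ≈ 0.0011 M.

0.0011 M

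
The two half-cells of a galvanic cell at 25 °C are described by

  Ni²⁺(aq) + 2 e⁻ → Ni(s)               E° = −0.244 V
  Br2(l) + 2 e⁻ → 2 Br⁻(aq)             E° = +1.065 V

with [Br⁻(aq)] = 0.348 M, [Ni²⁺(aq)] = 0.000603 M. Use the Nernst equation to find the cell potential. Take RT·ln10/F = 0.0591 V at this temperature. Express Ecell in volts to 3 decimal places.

Since E°(Br₂/Br⁻) > E°(Ni²⁺/Ni), Br₂/Br⁻ serves as the cathode.
E°cell = +1.065 − (−0.244) = +1.309 V, with n = 2 electrons transferred.
For the overall reaction Br2(l) + Ni(s) → 2 Br⁻(aq) + Ni²⁺(aq), Q = [Br⁻(aq)]^2·[Ni²⁺(aq)] = 7.3×10^−5, giving log Q = −4.137.
Applying E = E° − (RT ln10/nF)·log Q gives +1.309 − (0.0591/2)(−4.137) = +1.431 V.

+1.431 V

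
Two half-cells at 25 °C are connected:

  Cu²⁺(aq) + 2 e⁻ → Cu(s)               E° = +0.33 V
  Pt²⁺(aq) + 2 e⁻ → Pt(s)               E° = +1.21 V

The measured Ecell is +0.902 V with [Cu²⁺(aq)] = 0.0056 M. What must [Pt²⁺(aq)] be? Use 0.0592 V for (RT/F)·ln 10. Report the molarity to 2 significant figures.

0.031 M

Pt²⁺/Pt is the cathode (higher E°); E°cell = +1.21 − (+0.33) = +0.88 V with n = 2.
Since E = E° − (0.0592/n)·log Q, log Q = n(E° − E)/0.0592 = −0.743.
Balancing electrons gives Pt²⁺(aq) + Cu(s) → Pt(s) + Cu²⁺(aq); thus Q = [Cu²⁺(aq)] / [Pt²⁺(aq)].
Isolating [Pt²⁺(aq)] in Q = 10^{−0.743} yields log [Pt²⁺(aq)] = −1.509, i.e. 0.031 M.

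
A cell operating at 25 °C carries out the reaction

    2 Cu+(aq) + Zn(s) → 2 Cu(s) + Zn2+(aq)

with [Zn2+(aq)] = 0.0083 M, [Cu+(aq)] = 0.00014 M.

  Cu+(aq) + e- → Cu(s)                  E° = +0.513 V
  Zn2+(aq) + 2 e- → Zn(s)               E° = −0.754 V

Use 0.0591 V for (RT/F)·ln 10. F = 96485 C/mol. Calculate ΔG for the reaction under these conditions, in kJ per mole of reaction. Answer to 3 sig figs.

E°cell = +0.513 − (−0.754) = +1.267 V; the balanced reaction transfers n = 2 electrons.
Here Q = [Zn2+(aq)] / [Cu+(aq)]^2 = 4.23×10^5 (log Q = 5.627), giving E = +1.267 − (0.0591/2)·(5.627) = +1.1007 V.
Then ΔG = −nFE = −2 × 96485 × +1.1007 J/mol = −212 kJ/mol.

−212 kJ/mol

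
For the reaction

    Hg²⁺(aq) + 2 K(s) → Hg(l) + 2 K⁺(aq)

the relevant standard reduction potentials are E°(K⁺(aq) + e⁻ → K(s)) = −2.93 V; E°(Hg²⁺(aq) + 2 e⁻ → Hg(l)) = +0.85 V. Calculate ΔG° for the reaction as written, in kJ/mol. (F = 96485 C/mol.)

−729 kJ/mol

In the reaction as written Hg²⁺(aq) is reduced, so the Hg²⁺/Hg couple is the cathode and K⁺/K is the anode.
E°cell = +0.85 − (−2.93) = +3.78 V; balancing electrons gives n = 2.
ΔG° = −nFE°cell = −(2)(96485)(+3.78) J/mol = −729 kJ/mol.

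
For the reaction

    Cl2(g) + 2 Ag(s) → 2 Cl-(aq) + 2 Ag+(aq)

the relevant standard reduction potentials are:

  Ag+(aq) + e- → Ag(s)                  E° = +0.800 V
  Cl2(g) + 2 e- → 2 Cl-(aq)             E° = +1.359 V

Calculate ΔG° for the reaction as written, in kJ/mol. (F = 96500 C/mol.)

In the reaction as written Cl2(g) is reduced, so the Cl₂/Cl⁻ couple is the cathode and Ag⁺/Ag is the anode.
E°cell = +1.359 − (+0.800) = +0.559 V; balancing electrons gives n = 2.
ΔG° = −nFE°cell = −(2)(96500)(+0.559) J/mol = −108 kJ/mol.

−108 kJ/mol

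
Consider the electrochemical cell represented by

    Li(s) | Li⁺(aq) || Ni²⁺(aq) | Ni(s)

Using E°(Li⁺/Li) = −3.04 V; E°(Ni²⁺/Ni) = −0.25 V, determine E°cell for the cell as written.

+2.79 V

By convention the left-hand electrode in cell notation is the anode (oxidation) and the right-hand electrode is the cathode (reduction).
E°cell = E°(right) − E°(left) = −0.25 − (−3.04) = +2.79 V.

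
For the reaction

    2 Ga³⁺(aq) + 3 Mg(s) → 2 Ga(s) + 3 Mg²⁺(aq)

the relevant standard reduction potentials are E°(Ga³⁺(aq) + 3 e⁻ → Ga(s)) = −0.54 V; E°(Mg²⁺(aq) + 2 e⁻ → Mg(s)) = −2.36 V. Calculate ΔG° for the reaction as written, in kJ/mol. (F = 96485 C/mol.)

In the reaction as written Ga³⁺(aq) is reduced, so the Ga³⁺/Ga couple is the cathode and Mg²⁺/Mg is the anode.
E°cell = −0.54 − (−2.36) = +1.82 V; balancing electrons gives n = 6.
ΔG° = −nFE°cell = −(6)(96485)(+1.82) J/mol = −1054 kJ/mol.

−1054 kJ/mol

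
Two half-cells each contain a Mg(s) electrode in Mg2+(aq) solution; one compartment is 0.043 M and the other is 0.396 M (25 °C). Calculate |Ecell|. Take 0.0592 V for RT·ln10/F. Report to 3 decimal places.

0.029 V

For a concentration cell E°cell = 0, since both electrodes use the same couple.
The compartment with the higher Mg2+(aq) concentration (0.396 M) acts as the cathode; ions are reduced there and produced at the dilute (0.043 M) anode.
With n = 2, Ecell = −(0.0592/2)·log([dilute]/[conc]) = −(0.0592/2)·log(0.043/0.396) = +0.029 V.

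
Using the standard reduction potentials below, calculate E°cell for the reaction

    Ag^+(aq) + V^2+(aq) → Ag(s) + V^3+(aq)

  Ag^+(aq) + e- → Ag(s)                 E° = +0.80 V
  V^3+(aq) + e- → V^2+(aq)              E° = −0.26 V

+1.06 V

In the reaction as written, Ag^+(aq) is reduced (cathode) and V^3+(aq) is produced by oxidation at the anode.
E°cell = E°(cathode) − E°(anode) = +0.80 − (−0.26) = +1.06 V.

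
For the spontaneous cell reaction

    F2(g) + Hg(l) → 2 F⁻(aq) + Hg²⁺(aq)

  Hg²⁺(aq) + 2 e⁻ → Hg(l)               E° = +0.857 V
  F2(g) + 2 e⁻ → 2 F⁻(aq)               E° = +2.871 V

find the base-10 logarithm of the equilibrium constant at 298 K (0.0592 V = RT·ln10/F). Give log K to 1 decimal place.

The F₂/F⁻ couple is reduced (cathode); E°cell = +2.871 − (+0.857) = +2.014 V with n = 2.
At equilibrium E = 0, so log K = nE°cell / 0.0592 = (2)(+2.014) / 0.0592 = 68.0.

log K = 68.0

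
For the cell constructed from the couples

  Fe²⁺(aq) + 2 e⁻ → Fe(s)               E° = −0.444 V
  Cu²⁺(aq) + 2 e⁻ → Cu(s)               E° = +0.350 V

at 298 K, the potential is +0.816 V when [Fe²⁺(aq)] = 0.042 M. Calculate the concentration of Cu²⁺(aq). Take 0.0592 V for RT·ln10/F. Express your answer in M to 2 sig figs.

Cu²⁺/Cu is the cathode (higher E°); E°cell = +0.350 − (−0.444) = +0.794 V with n = 2.
Since E = E° − (0.0592/n)·log Q, log Q = n(E° − E)/0.0592 = −0.743.
The balanced reaction is Cu²⁺(aq) + Fe(s) → Cu(s) + Fe²⁺(aq), so Q = [Fe²⁺(aq)] / [Cu²⁺(aq)].
Solving for the unknown gives log [Cu²⁺(aq)] = −0.634, so [Cu²⁺(aq)] ≈ 0.23 M.

0.23 M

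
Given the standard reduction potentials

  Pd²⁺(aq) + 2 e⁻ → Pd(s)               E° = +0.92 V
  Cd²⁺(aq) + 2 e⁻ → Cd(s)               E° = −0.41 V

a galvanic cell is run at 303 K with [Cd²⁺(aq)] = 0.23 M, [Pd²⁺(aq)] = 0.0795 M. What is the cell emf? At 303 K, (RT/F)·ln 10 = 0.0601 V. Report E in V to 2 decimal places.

+1.32 V

Since E°(Pd²⁺/Pd) > E°(Cd²⁺/Cd), Pd²⁺/Pd serves as the cathode.
The standard potential is +0.92 − (−0.41) = +1.33 V and the balanced reaction transfers n = 2 electrons.
For the overall reaction Pd²⁺(aq) + Cd(s) → Pd(s) + Cd²⁺(aq), Q = [Cd²⁺(aq)] / [Pd²⁺(aq)] = 2.89, giving log Q = 0.461.
By the Nernst equation, E = +1.33 − (0.0601/2)·(0.461) = +1.32 V.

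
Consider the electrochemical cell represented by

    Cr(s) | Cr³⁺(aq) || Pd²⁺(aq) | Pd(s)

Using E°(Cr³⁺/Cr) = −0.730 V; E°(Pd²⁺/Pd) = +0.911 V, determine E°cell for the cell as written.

+1.641 V

By convention the left-hand electrode in cell notation is the anode (oxidation) and the right-hand electrode is the cathode (reduction).
E°cell = E°(right) − E°(left) = +0.911 − (−0.730) = +1.641 V.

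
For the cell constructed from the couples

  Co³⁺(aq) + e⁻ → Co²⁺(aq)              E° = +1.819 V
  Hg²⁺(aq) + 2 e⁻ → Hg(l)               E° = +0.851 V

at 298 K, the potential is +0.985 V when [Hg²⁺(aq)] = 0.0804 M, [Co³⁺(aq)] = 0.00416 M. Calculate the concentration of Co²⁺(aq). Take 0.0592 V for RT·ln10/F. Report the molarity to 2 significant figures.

0.0076 M

With Co³⁺/Co²⁺ at the cathode and Hg²⁺/Hg at the anode, E°cell = +1.819 − (+0.851) = +0.968 V (n = 2).
From the Nernst equation, log Q = n(E° − E)/0.0592 = 2·(+0.968 − (+0.985))/0.0592 = −0.574.
Balancing electrons gives 2 Co³⁺(aq) + Hg(l) → 2 Co²⁺(aq) + Hg²⁺(aq); thus Q = ([Co²⁺(aq)]^2·[Hg²⁺(aq)]) / [Co³⁺(aq)]^2.
Isolating [Co²⁺(aq)] in Q = 10^{−0.574} yields log [Co²⁺(aq)] = −2.121, i.e. 0.0076 M.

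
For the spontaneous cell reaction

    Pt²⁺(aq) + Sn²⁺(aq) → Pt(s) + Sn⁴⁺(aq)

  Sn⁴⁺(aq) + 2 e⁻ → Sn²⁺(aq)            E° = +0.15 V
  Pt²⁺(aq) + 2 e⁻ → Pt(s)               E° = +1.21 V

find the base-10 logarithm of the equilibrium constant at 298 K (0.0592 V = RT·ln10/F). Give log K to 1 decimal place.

log K = 35.8

The Pt²⁺/Pt couple is reduced (cathode); E°cell = +1.21 − (+0.15) = +1.06 V with n = 2.
At equilibrium E = 0, so log K = nE°cell / 0.0592 = (2)(+1.06) / 0.0592 = 35.8.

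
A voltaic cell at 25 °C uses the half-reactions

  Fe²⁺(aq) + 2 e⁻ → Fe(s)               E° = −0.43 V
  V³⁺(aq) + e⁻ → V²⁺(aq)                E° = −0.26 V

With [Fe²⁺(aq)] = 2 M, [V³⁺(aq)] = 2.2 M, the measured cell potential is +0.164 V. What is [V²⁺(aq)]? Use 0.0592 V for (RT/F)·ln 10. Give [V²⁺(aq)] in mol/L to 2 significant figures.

2.0 M

The V³⁺/V²⁺ couple has the larger reduction potential, so it is the cathode: E°cell = −0.26 − (−0.43) = +0.17 V and n = 2.
Rearranging E = E° − (0.0592/n)·log Q gives log Q = 2(+0.17 − (+0.164))/0.0592 = 0.203.
For 2 V³⁺(aq) + Fe(s) → 2 V²⁺(aq) + Fe²⁺(aq), the reaction quotient is Q = ([V²⁺(aq)]^2·[Fe²⁺(aq)]) / [V³⁺(aq)]^2.
Isolating [V²⁺(aq)] in Q = 10^{0.203} yields log [V²⁺(aq)] = 0.293, i.e. 2.0 M.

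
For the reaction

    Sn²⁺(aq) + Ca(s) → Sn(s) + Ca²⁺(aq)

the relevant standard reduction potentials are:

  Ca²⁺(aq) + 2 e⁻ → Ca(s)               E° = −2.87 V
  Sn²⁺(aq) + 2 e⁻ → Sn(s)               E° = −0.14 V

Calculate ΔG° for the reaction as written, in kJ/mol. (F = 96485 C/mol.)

−527 kJ/mol

In the reaction as written Sn²⁺(aq) is reduced, so the Sn²⁺/Sn couple is the cathode and Ca²⁺/Ca is the anode.
E°cell = −0.14 − (−2.87) = +2.73 V; balancing electrons gives n = 2.
ΔG° = −nFE°cell = −(2)(96485)(+2.73) J/mol = −527 kJ/mol.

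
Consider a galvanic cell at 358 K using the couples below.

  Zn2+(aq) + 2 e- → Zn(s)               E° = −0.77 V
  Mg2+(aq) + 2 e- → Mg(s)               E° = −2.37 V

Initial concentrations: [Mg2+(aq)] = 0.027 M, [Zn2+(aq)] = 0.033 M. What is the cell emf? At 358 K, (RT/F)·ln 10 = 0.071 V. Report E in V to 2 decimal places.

Zn²⁺/Zn is reduced (cathode, E° = −0.77 V) and Mg²⁺/Mg is oxidized (anode).
E°cell = −0.77 − (−2.37) = +1.60 V, with n = 2 electrons transferred.
The balanced reaction is Zn2+(aq) + Mg(s) → Zn(s) + Mg2+(aq), so Q = [Mg2+(aq)] / [Zn2+(aq)] = 0.818 and log Q = −0.087.
Applying E = E° − (RT ln10/nF)·log Q gives +1.60 − (0.071/2)(−0.087) = +1.60 V.

+1.60 V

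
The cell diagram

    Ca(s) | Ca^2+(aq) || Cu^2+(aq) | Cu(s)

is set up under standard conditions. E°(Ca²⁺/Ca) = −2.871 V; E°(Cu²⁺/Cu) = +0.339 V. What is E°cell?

+3.210 V

By convention the left-hand electrode in cell notation is the anode (oxidation) and the right-hand electrode is the cathode (reduction).
E°cell = E°(right) − E°(left) = +0.339 − (−2.871) = +3.210 V.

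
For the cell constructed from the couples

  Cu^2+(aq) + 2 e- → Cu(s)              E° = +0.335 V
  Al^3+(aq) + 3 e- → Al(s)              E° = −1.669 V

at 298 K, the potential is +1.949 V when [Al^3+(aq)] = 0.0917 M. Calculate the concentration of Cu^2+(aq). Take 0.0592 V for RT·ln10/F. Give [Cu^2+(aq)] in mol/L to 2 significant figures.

The Cu²⁺/Cu couple has the larger reduction potential, so it is the cathode: E°cell = +0.335 − (−1.669) = +2.004 V and n = 6.
Since E = E° − (0.0592/n)·log Q, log Q = n(E° − E)/0.0592 = 5.574.
For 3 Cu^2+(aq) + 2 Al(s) → 3 Cu(s) + 2 Al^3+(aq), the reaction quotient is Q = [Al^3+(aq)]^2 / [Cu^2+(aq)]^3.
Substituting the known concentrations and solving, log [Cu^2+(aq)] = −2.550 and [Cu^2+(aq)] = 0.0028 M.

0.0028 M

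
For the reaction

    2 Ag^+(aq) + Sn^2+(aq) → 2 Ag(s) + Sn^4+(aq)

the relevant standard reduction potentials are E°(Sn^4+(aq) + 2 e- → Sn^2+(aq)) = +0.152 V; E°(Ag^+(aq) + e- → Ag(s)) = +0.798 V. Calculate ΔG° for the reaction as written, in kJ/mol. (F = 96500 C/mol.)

In the reaction as written Ag^+(aq) is reduced, so the Ag⁺/Ag couple is the cathode and Sn⁴⁺/Sn²⁺ is the anode.
E°cell = +0.798 − (+0.152) = +0.646 V; balancing electrons gives n = 2.
ΔG° = −nFE°cell = −(2)(96500)(+0.646) J/mol = −125 kJ/mol.

−125 kJ/mol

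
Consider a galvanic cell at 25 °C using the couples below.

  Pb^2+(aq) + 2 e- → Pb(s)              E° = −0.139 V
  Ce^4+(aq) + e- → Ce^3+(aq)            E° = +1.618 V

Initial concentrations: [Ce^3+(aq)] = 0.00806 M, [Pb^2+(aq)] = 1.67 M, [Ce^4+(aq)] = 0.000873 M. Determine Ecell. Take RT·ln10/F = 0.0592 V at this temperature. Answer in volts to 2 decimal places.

The Ce⁴⁺/Ce³⁺ couple has the more positive E°, so it is the cathode; Pb²⁺/Pb is the anode.
The standard potential is +1.618 − (−0.139) = +1.757 V and the balanced reaction transfers n = 2 electrons.
The balanced reaction is 2 Ce^4+(aq) + Pb(s) → 2 Ce^3+(aq) + Pb^2+(aq), so Q = ([Ce^3+(aq)]^2·[Pb^2+(aq)]) / [Ce^4+(aq)]^2 = 142 and log Q = 2.153.
By the Nernst equation, E = +1.757 − (0.0592/2)·(2.153) = +1.69 V.

+1.69 V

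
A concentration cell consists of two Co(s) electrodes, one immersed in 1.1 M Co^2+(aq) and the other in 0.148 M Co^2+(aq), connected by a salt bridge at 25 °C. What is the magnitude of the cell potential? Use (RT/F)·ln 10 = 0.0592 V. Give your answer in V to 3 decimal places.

For a concentration cell E°cell = 0, since both electrodes use the same couple.
The compartment with the higher Co^2+(aq) concentration (1.1 M) acts as the cathode; ions are reduced there and produced at the dilute (0.148 M) anode.
With n = 2, Ecell = −(0.0592/2)·log([dilute]/[conc]) = −(0.0592/2)·log(0.148/1.1) = +0.026 V.

0.026 V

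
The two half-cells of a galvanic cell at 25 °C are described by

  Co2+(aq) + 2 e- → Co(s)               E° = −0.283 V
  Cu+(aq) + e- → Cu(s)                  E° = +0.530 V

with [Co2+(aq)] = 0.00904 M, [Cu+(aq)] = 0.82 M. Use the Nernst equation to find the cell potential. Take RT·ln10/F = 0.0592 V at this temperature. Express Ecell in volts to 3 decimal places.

Since E°(Cu⁺/Cu) > E°(Co²⁺/Co), Cu⁺/Cu serves as the cathode.
E°cell = E°cat − E°an = +0.530 − (−0.283) = +0.813 V; n = 2.
The balanced reaction is 2 Cu+(aq) + Co(s) → 2 Cu(s) + Co2+(aq), so Q = [Co2+(aq)] / [Cu+(aq)]^2 = 0.0134 and log Q = −1.871.
Applying E = E° − (RT ln10/nF)·log Q gives +0.813 − (0.0592/2)(−1.871) = +0.868 V.

+0.868 V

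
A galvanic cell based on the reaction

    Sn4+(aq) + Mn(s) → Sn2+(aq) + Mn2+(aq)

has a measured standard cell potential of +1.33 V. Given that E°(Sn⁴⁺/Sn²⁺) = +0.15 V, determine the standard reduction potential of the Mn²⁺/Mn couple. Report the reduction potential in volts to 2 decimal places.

−1.18 V

In the reaction as written the Sn⁴⁺/Sn²⁺ couple is reduced (cathode) and Mn²⁺/Mn is oxidized (anode), so E°cell = E°(Sn⁴⁺/Sn²⁺) − E°(Mn²⁺/Mn).
E°(Mn²⁺/Mn) = E°(cathode) − E°cell = +0.15 − (+1.33) = −1.18 V.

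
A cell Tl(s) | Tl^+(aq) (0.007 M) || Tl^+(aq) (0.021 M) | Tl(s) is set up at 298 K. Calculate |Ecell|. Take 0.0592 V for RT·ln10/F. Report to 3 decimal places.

0.028 V

For a concentration cell E°cell = 0, since both electrodes use the same couple.
The compartment with the higher Tl^+(aq) concentration (0.021 M) acts as the cathode; ions are reduced there and produced at the dilute (0.007 M) anode.
With n = 1, Ecell = −(0.0592/1)·log([dilute]/[conc]) = −(0.0592/1)·log(0.007/0.021) = +0.028 V.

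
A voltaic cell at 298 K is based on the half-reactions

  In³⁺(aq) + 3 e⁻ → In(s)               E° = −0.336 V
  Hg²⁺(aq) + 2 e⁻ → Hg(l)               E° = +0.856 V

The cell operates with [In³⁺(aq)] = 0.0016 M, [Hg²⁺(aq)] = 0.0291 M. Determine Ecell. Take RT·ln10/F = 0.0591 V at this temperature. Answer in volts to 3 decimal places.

The Hg²⁺/Hg couple has the more positive E°, so it is the cathode; In³⁺/In is the anode.
The standard potential is +0.856 − (−0.336) = +1.192 V and the balanced reaction transfers n = 6 electrons.
The balanced reaction is 3 Hg²⁺(aq) + 2 In(s) → 3 Hg(l) + 2 In³⁺(aq), so Q = [In³⁺(aq)]^2 / [Hg²⁺(aq)]^3 = 0.104 and log Q = −0.983.
Applying E = E° − (RT ln10/nF)·log Q gives +1.192 − (0.0591/6)(−0.983) = +1.202 V.

+1.202 V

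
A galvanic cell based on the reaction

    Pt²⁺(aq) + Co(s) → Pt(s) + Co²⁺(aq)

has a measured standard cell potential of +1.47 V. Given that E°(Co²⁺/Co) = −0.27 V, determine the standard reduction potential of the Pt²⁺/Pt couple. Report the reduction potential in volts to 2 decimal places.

In the reaction as written the Pt²⁺/Pt couple is reduced (cathode) and Co²⁺/Co is oxidized (anode), so E°cell = E°(Pt²⁺/Pt) − E°(Co²⁺/Co).
E°(Pt²⁺/Pt) = E°cell + E°(anode) = +1.47 + (−0.27) = +1.20 V.

+1.20 V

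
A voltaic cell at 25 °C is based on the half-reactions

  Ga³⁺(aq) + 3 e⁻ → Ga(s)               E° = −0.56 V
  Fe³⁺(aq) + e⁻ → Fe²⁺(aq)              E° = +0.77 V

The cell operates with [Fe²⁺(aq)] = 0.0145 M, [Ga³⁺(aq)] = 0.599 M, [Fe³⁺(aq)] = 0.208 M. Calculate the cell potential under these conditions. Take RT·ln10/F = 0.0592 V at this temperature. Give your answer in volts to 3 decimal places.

+1.403 V

Since E°(Fe³⁺/Fe²⁺) > E°(Ga³⁺/Ga), Fe³⁺/Fe²⁺ serves as the cathode.
E°cell = E°cat − E°an = +0.77 − (−0.56) = +1.33 V; n = 3.
The balanced reaction is 3 Fe³⁺(aq) + Ga(s) → 3 Fe²⁺(aq) + Ga³⁺(aq), so Q = ([Fe²⁺(aq)]^3·[Ga³⁺(aq)]) / [Fe³⁺(aq)]^3 = 0.000203 and log Q = −3.693.
Applying E = E° − (RT ln10/nF)·log Q gives +1.33 − (0.0592/3)(−3.693) = +1.403 V.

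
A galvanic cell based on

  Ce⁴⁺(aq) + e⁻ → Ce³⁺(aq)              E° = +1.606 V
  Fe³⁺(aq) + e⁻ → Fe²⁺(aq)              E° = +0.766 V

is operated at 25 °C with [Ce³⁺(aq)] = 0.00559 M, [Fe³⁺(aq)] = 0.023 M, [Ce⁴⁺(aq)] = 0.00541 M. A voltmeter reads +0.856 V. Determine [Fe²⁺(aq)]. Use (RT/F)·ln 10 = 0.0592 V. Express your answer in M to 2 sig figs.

Ce⁴⁺/Ce³⁺ is the cathode (higher E°); E°cell = +1.606 − (+0.766) = +0.840 V with n = 1.
Rearranging E = E° − (0.0592/n)·log Q gives log Q = 1(+0.840 − (+0.856))/0.0592 = −0.270.
Balancing electrons gives Ce⁴⁺(aq) + Fe²⁺(aq) → Ce³⁺(aq) + Fe³⁺(aq); thus Q = ([Ce³⁺(aq)]·[Fe³⁺(aq)]) / ([Ce⁴⁺(aq)]·[Fe²⁺(aq)]).
Substituting the known concentrations and solving, log [Fe²⁺(aq)] = −1.354 and [Fe²⁺(aq)] = 0.044 M.

0.044 M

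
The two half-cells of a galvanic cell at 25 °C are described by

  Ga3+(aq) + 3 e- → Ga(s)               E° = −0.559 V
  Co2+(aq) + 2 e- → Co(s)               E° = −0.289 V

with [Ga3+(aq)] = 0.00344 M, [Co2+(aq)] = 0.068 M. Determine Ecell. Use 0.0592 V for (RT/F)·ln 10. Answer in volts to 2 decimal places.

Co²⁺/Co is reduced (cathode, E° = −0.289 V) and Ga³⁺/Ga is oxidized (anode).
E°cell = E°cat − E°an = −0.289 − (−0.559) = +0.270 V; n = 6.
Balancing gives 3 Co2+(aq) + 2 Ga(s) → 3 Co(s) + 2 Ga3+(aq); hence Q = [Ga3+(aq)]^2 / [Co2+(aq)]^3 = 0.0376 (log Q = −1.424).
Applying E = E° − (RT ln10/nF)·log Q gives +0.270 − (0.0592/6)(−1.424) = +0.28 V.

+0.28 V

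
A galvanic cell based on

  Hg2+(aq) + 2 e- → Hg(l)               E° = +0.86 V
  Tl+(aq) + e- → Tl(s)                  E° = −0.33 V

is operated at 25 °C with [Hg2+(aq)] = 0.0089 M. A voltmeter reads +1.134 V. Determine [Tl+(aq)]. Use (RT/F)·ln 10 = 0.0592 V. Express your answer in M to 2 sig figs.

0.83 M

Hg²⁺/Hg is the cathode (higher E°); E°cell = +0.86 − (−0.33) = +1.19 V with n = 2.
Since E = E° − (0.0592/n)·log Q, log Q = n(E° − E)/0.0592 = 1.892.
For Hg2+(aq) + 2 Tl(s) → Hg(l) + 2 Tl+(aq), the reaction quotient is Q = [Tl+(aq)]^2 / [Hg2+(aq)].
Solving for the unknown gives log [Tl+(aq)] = −0.079, so [Tl+(aq)] ≈ 0.83 M.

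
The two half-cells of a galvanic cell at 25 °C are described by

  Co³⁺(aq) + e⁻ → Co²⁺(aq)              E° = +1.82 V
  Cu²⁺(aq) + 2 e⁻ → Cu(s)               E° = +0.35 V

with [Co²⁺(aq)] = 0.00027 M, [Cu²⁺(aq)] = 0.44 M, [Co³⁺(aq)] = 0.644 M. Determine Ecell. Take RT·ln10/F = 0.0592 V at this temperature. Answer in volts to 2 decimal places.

Co³⁺/Co²⁺ is reduced (cathode, E° = +1.82 V) and Cu²⁺/Cu is oxidized (anode).
E°cell = +1.82 − (+0.35) = +1.47 V, with n = 2 electrons transferred.
The balanced reaction is 2 Co³⁺(aq) + Cu(s) → 2 Co²⁺(aq) + Cu²⁺(aq), so Q = ([Co²⁺(aq)]^2·[Cu²⁺(aq)]) / [Co³⁺(aq)]^2 = 7.73×10^−8 and log Q = −7.112.
E = E° − (0.0592/n)·log Q = +1.47 − (0.0592/2)(−7.112) = +1.68 V.

+1.68 V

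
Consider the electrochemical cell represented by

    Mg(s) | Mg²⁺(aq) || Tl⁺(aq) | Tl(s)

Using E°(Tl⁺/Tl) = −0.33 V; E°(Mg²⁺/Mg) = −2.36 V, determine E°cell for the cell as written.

By convention the left-hand electrode in cell notation is the anode (oxidation) and the right-hand electrode is the cathode (reduction).
E°cell = E°(right) − E°(left) = −0.33 − (−2.36) = +2.03 V.

+2.03 V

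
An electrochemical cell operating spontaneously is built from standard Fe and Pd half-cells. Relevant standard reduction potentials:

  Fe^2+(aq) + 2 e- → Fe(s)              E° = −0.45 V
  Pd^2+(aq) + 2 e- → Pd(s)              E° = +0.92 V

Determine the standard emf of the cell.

+1.37 V

The Pd²⁺/Pd couple has the higher E°, so Pd ion is reduced (cathode) and Fe is oxidized (anode).
E°cell = E°(cathode) − E°(anode) = +0.92 − (−0.45) = +1.37 V.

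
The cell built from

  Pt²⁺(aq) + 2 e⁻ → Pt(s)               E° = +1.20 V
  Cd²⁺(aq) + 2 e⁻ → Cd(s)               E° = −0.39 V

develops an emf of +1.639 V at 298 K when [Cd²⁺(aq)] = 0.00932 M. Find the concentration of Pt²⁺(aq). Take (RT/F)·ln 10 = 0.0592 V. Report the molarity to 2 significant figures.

The Pt²⁺/Pt couple has the larger reduction potential, so it is the cathode: E°cell = +1.20 − (−0.39) = +1.59 V and n = 2.
Rearranging E = E° − (0.0592/n)·log Q gives log Q = 2(+1.59 − (+1.639))/0.0592 = −1.655.
Balancing electrons gives Pt²⁺(aq) + Cd(s) → Pt(s) + Cd²⁺(aq); thus Q = [Cd²⁺(aq)] / [Pt²⁺(aq)].
Substituting the known concentrations and solving, log [Pt²⁺(aq)] = −0.376 and [Pt²⁺(aq)] = 0.42 M.

0.42 M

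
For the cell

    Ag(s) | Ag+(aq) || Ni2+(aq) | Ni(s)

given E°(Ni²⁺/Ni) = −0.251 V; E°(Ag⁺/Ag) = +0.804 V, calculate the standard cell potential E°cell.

−1.055 V

By convention the left-hand electrode in cell notation is the anode (oxidation) and the right-hand electrode is the cathode (reduction).
E°cell = E°(right) − E°(left) = −0.251 − (+0.804) = −1.055 V.
The negative sign shows that, as written, the cell would require an external voltage to drive the reaction.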